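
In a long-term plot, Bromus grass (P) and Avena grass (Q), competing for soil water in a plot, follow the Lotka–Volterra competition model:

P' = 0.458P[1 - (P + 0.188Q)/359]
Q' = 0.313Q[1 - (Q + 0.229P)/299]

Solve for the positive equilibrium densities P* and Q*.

P* ≈ 316, Q* ≈ 227

Setting both brackets to zero gives the nullclines P + 0.188Q = 359 and 0.229P + Q = 299.
Substituting Q = 299 - 0.229P into the first: P(1 - 0.188·0.229) = 359 - 0.188·299.
So P* = 303/0.957 = 316, and then Q* = 299 - 0.229·316 = 227.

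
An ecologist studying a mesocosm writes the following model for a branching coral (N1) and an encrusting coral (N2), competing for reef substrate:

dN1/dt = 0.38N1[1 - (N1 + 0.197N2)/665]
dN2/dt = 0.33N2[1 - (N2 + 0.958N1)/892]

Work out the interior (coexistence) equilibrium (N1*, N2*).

Setting both brackets to zero gives the nullclines N1 + 0.197N2 = 665 and 0.958N1 + N2 = 892.
Substituting N2 = 892 - 0.958N1 into the first: N1(1 - 0.197·0.958) = 665 - 0.197·892.
So N1* = 489/0.811 = 603, and then N2* = 892 - 0.958·603 = 314.

N1* ≈ 603, N2* ≈ 314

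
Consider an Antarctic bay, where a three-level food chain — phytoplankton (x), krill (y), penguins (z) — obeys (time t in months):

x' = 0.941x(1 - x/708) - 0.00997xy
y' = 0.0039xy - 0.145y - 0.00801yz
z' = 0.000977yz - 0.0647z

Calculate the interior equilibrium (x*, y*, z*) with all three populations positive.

From dz/dt = 0: 0.000977y* = 0.0647, so y* = 66.2.
From dx/dt = 0: 0.941(1 - x*/708) = 0.00997·66.2, giving x* = 708·(1 - 0.702) = 211.
From dy/dt = 0: 0.0039·211 - 0.145 = 0.00801z*, so z* = 0.679/0.00801 = 84.7.

x* ≈ 211, y* ≈ 66.2, z* ≈ 84.7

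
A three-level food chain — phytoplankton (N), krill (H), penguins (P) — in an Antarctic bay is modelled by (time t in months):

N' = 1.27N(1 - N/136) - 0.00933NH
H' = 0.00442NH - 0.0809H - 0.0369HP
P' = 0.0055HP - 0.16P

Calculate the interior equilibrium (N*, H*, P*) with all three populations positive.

From dP/dt = 0: 0.0055H* = 0.16, so H* = 29.1.
From dN/dt = 0: 1.27(1 - N*/136) = 0.00933·29.1, giving N* = 136·(1 - 0.214) = 107.
From dH/dt = 0: 0.00442·107 - 0.0809 = 0.0369P*, so P* = 0.392/0.0369 = 10.6.

N* ≈ 107, H* ≈ 29.1, P* ≈ 10.6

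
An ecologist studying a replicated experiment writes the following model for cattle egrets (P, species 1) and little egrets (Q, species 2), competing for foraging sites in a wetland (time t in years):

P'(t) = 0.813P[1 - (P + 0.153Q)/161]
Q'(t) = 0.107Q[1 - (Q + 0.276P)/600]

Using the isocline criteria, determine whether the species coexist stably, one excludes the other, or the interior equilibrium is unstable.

Compare the nullcline intercepts: K1/α12 = 161/0.153 = 1050 > K2 = 600; K2/α21 = 600/0.276 = 2170 > K1 = 161.
Since both inequalities hold, each species can invade when rare, so the interior equilibrium is stable.

stable coexistence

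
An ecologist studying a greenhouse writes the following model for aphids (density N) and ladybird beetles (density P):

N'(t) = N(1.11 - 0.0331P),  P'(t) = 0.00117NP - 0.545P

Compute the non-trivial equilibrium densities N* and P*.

N* ≈ 466, P* ≈ 33.5

Set dP/dt = 0 with P > 0: 0.00117N - 0.545 = 0, so N* = 0.545/0.00117 = 466.
Set dN/dt = 0 with N > 0: 1.11 - 0.0331P = 0, so P* = 1.11/0.0331 = 33.5.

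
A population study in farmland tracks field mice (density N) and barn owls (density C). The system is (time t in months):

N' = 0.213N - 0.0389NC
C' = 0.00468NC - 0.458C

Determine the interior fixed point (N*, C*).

Set dC/dt = 0 with C > 0: 0.00468N - 0.458 = 0, so N* = 0.458/0.00468 = 97.9.
Set dN/dt = 0 with N > 0: 0.213 - 0.0389C = 0, so C* = 0.213/0.0389 = 5.48.

N* ≈ 97.9, C* ≈ 5.48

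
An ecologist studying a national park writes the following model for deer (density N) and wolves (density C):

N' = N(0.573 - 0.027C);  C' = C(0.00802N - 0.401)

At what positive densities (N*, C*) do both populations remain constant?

Set dC/dt = 0 with C > 0: 0.00802N - 0.401 = 0, so N* = 0.401/0.00802 = 50.
Set dN/dt = 0 with N > 0: 0.573 - 0.027C = 0, so C* = 0.573/0.027 = 21.2.

N* ≈ 50, C* ≈ 21.2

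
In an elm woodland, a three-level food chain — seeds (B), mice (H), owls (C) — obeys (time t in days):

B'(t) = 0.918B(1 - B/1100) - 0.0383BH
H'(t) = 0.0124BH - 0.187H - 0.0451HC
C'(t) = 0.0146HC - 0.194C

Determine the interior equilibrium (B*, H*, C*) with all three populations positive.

B* ≈ 490, H* ≈ 13.3, C* ≈ 131

From dC/dt = 0: 0.0146H* = 0.194, so H* = 13.3.
From dB/dt = 0: 0.918(1 - B*/1100) = 0.0383·13.3, giving B* = 1100·(1 - 0.554) = 490.
From dH/dt = 0: 0.0124·490 - 0.187 = 0.0451C*, so C* = 5.89/0.0451 = 131.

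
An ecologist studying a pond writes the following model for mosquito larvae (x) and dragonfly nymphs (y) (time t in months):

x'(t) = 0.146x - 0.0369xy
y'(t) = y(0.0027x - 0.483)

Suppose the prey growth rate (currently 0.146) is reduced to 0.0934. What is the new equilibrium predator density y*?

y* ≈ 2.53

At the interior fixed point, setting dx/dt = 0 with x > 0 fixes y* = (prey growth rate)/(xy coefficient) — independent of the other coefficients.
With the change, y* = 0.0934/0.0369 = 2.53; it falls from 3.96.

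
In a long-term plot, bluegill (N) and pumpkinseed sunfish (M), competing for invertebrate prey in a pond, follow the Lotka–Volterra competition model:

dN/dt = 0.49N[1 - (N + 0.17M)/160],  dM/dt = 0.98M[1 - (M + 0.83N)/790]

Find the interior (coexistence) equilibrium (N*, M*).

N* ≈ 29.9, M* ≈ 765

Setting both brackets to zero gives the nullclines N + 0.17M = 160 and 0.83N + M = 790.
Substituting M = 790 - 0.83N into the first: N(1 - 0.17·0.83) = 160 - 0.17·790.
So N* = 25.7/0.859 = 29.9, and then M* = 790 - 0.83·29.9 = 765.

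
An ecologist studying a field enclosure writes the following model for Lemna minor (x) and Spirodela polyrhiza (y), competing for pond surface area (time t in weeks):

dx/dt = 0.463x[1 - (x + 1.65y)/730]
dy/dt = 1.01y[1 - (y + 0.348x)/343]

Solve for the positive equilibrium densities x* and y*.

Setting both brackets to zero gives the nullclines x + 1.65y = 730 and 0.348x + y = 343.
Substituting y = 343 - 0.348x into the first: x(1 - 1.65·0.348) = 730 - 1.65·343.
So x* = 164/0.426 = 385, and then y* = 343 - 0.348·385 = 209.

x* ≈ 385, y* ≈ 209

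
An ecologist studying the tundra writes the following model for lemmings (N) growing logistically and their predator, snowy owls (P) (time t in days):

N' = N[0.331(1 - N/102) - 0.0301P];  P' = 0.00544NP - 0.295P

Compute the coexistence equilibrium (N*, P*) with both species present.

N* ≈ 54.2, P* ≈ 5.15

From dP/dt = 0 with P > 0: 0.00544N* = 0.295, so N* = 54.2.
Substitute into dN/dt = 0: 0.331(1 - 54.2/102) = 0.0301P*.
The bracket is 0.468, giving P* = 0.155/0.0301 = 5.15.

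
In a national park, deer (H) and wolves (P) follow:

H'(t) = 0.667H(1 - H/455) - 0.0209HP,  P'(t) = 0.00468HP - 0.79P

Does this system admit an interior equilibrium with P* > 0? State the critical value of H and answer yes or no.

Threshold H = 169; K > 169, so yes, the predator persists.

The predator equation gives dP/dt > 0 only when H > 0.79/0.00468 = 169.
Without the predator, H → K = 455. Since 455 > 169, the predator can invade and persist.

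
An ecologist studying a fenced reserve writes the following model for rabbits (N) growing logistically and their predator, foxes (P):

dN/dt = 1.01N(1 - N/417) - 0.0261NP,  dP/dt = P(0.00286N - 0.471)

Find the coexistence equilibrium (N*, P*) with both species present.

N* ≈ 165, P* ≈ 23.4

From dP/dt = 0 with P > 0: 0.00286N* = 0.471, so N* = 165.
Substitute into dN/dt = 0: 1.01(1 - 165/417) = 0.0261P*.
The bracket is 0.605, giving P* = 0.611/0.0261 = 23.4.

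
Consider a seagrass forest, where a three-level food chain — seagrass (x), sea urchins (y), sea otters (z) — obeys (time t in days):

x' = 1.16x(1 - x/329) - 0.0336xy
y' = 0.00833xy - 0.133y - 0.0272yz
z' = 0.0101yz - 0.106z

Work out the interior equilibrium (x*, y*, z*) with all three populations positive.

x* ≈ 229, y* ≈ 10.5, z* ≈ 65.2

From dz/dt = 0: 0.0101y* = 0.106, so y* = 10.5.
From dx/dt = 0: 1.16(1 - x*/329) = 0.0336·10.5, giving x* = 329·(1 - 0.304) = 229.
From dy/dt = 0: 0.00833·229 - 0.133 = 0.0272z*, so z* = 1.77/0.0272 = 65.2.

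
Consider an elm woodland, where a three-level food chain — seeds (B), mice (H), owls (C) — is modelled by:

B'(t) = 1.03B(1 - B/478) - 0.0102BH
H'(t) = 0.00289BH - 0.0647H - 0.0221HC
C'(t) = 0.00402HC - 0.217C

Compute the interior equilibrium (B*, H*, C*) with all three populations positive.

From dC/dt = 0: 0.00402H* = 0.217, so H* = 54.
From dB/dt = 0: 1.03(1 - B*/478) = 0.0102·54, giving B* = 478·(1 - 0.535) = 222.
From dH/dt = 0: 0.00289·222 - 0.0647 = 0.0221C*, so C* = 0.578/0.0221 = 26.2.

B* ≈ 222, H* ≈ 54, C* ≈ 26.2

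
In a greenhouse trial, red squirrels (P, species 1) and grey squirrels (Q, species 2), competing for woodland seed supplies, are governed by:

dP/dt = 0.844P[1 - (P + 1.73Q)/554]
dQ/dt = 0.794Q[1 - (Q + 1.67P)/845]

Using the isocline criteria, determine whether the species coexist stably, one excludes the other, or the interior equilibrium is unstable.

Compare the nullcline intercepts: K1/α12 = 554/1.73 = 320 < K2 = 845; K2/α21 = 845/1.67 = 506 < K1 = 554.
Since both are reversed, neither can invade when rare; the interior point is a saddle.

unstable coexistence (outcome depends on initial conditions)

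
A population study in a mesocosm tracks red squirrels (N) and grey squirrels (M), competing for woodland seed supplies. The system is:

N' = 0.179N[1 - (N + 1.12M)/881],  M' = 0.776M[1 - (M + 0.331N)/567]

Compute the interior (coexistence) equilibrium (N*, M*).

Setting both brackets to zero gives the nullclines N + 1.12M = 881 and 0.331N + M = 567.
Substituting M = 567 - 0.331N into the first: N(1 - 1.12·0.331) = 881 - 1.12·567.
So N* = 246/0.629 = 391, and then M* = 567 - 0.331·391 = 438.

N* ≈ 391, M* ≈ 438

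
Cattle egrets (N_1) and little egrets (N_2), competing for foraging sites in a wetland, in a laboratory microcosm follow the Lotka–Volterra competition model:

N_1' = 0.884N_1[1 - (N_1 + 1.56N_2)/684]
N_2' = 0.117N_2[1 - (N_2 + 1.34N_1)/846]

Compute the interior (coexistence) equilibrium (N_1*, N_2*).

Setting both brackets to zero gives the nullclines N_1 + 1.56N_2 = 684 and 1.34N_1 + N_2 = 846.
Substituting N_2 = 846 - 1.34N_1 into the first: N_1(1 - 1.56·1.34) = 684 - 1.56·846.
So N_1* = -636/-1.09 = 583, and then N_2* = 846 - 1.34·583 = 64.7.

N_1* ≈ 583, N_2* ≈ 64.7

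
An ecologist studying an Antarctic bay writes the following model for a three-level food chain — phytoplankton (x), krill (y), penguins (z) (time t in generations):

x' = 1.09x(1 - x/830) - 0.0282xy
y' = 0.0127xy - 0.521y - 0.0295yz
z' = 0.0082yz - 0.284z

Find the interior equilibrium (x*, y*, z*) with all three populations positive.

From dz/dt = 0: 0.0082y* = 0.284, so y* = 34.6.
From dx/dt = 0: 1.09(1 - x*/830) = 0.0282·34.6, giving x* = 830·(1 - 0.896) = 86.3.
From dy/dt = 0: 0.0127·86.3 - 0.521 = 0.0295z*, so z* = 0.575/0.0295 = 19.5.

x* ≈ 86.3, y* ≈ 34.6, z* ≈ 19.5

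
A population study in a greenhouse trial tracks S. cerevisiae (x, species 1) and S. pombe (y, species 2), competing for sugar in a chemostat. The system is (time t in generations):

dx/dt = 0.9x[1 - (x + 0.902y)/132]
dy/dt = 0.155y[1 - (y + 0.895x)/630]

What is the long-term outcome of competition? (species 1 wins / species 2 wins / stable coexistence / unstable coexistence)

species 2 excludes species 1

Compare the nullcline intercepts: K1/α12 = 132/0.902 = 146 < K2 = 630; K2/α21 = 630/0.895 = 704 > K1 = 132.
Since the inequalities point opposite ways, species 2 can invade but species 1 cannot.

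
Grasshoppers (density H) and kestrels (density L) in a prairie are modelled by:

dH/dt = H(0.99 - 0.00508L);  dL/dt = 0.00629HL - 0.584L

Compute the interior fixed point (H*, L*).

H* ≈ 92.8, L* ≈ 195

Set dL/dt = 0 with L > 0: 0.00629H - 0.584 = 0, so H* = 0.584/0.00629 = 92.8.
Set dH/dt = 0 with H > 0: 0.99 - 0.00508L = 0, so L* = 0.99/0.00508 = 195.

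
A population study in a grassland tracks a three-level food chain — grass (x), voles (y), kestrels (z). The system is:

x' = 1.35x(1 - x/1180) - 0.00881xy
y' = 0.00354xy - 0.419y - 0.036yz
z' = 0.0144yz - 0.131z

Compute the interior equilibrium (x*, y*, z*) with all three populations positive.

x* ≈ 1110, y* ≈ 9.1, z* ≈ 97.5

From dz/dt = 0: 0.0144y* = 0.131, so y* = 9.1.
From dx/dt = 0: 1.35(1 - x*/1180) = 0.00881·9.1, giving x* = 1180·(1 - 0.0594) = 1110.
From dy/dt = 0: 0.00354·1110 - 0.419 = 0.036z*, so z* = 3.51/0.036 = 97.5.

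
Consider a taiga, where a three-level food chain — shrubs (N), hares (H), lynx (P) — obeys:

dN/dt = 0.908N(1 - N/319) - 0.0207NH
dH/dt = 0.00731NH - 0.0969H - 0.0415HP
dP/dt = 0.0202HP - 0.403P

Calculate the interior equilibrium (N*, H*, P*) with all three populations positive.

From dP/dt = 0: 0.0202H* = 0.403, so H* = 20.
From dN/dt = 0: 0.908(1 - N*/319) = 0.0207·20, giving N* = 319·(1 - 0.455) = 174.
From dH/dt = 0: 0.00731·174 - 0.0969 = 0.0415P*, so P* = 1.17/0.0415 = 28.3.

N* ≈ 174, H* ≈ 20, P* ≈ 28.3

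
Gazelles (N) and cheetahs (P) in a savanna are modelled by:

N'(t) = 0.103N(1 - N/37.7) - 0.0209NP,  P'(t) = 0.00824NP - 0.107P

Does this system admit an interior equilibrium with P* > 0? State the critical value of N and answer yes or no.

Threshold N = 13; K > 13, so yes, the predator persists.

The predator equation gives dP/dt > 0 only when N > 0.107/0.00824 = 13.
Without the predator, N → K = 37.7. Since 37.7 > 13, the predator can invade and persist.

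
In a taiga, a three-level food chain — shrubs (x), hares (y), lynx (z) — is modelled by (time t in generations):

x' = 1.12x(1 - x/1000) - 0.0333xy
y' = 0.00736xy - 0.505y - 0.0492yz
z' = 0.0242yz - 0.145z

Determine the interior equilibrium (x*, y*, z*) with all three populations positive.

From dz/dt = 0: 0.0242y* = 0.145, so y* = 5.99.
From dx/dt = 0: 1.12(1 - x*/1000) = 0.0333·5.99, giving x* = 1000·(1 - 0.178) = 822.
From dy/dt = 0: 0.00736·822 - 0.505 = 0.0492z*, so z* = 5.54/0.0492 = 113.

x* ≈ 822, y* ≈ 5.99, z* ≈ 113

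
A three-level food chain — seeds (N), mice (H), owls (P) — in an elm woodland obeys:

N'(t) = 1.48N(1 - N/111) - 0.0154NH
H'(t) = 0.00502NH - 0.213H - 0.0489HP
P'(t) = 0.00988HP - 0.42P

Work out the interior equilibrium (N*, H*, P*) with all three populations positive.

N* ≈ 61.9, H* ≈ 42.5, P* ≈ 2

From dP/dt = 0: 0.00988H* = 0.42, so H* = 42.5.
From dN/dt = 0: 1.48(1 - N*/111) = 0.0154·42.5, giving N* = 111·(1 - 0.442) = 61.9.
From dH/dt = 0: 0.00502·61.9 - 0.213 = 0.0489P*, so P* = 0.0977/0.0489 = 2.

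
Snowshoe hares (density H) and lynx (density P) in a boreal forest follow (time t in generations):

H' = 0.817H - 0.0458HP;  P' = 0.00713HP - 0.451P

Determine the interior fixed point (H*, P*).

Set dP/dt = 0 with P > 0: 0.00713H - 0.451 = 0, so H* = 0.451/0.00713 = 63.3.
Set dH/dt = 0 with H > 0: 0.817 - 0.0458P = 0, so P* = 0.817/0.0458 = 17.8.

H* ≈ 63.3, P* ≈ 17.8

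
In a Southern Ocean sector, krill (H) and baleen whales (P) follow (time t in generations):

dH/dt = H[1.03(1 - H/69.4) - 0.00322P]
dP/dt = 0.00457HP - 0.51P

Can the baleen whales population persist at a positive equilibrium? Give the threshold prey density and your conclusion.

The predator equation gives dP/dt > 0 only when H > 0.51/0.00457 = 112.
Without the predator, H → K = 69.4. Since 69.4 < 112, the predator cannot invade.

Threshold H = 112; K < 112, so no, the predator goes extinct.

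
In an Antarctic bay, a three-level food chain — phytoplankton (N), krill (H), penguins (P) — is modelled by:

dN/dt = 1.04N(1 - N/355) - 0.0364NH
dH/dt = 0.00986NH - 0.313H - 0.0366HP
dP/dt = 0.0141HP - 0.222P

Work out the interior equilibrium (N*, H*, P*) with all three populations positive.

From dP/dt = 0: 0.0141H* = 0.222, so H* = 15.7.
From dN/dt = 0: 1.04(1 - N*/355) = 0.0364·15.7, giving N* = 355·(1 - 0.551) = 159.
From dH/dt = 0: 0.00986·159 - 0.313 = 0.0366P*, so P* = 1.26/0.0366 = 34.4.

N* ≈ 159, H* ≈ 15.7, P* ≈ 34.4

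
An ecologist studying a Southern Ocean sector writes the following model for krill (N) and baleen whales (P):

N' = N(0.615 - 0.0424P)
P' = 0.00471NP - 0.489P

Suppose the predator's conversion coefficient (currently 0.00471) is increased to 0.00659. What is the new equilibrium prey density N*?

At the interior fixed point, setting dP/dt = 0 with P > 0 fixes N* = (predator death rate)/(NP coefficient) — independent of the other coefficients.
With the change, N* = 0.489/0.00659 = 74.2; it falls from 104.

N* ≈ 74.2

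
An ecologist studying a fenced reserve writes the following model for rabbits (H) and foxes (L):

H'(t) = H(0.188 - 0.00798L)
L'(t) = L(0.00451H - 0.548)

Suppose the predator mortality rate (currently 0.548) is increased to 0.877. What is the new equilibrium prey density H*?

At the interior fixed point, setting dL/dt = 0 with L > 0 fixes H* = (predator death rate)/(HL coefficient) — independent of the other coefficients.
With the change, H* = 0.877/0.00451 = 194; it rises from 122.

H* ≈ 194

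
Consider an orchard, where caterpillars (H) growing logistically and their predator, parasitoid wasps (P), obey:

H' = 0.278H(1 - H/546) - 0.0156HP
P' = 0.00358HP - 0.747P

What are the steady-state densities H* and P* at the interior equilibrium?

From dP/dt = 0 with P > 0: 0.00358H* = 0.747, so H* = 209.
Substitute into dH/dt = 0: 0.278(1 - 209/546) = 0.0156P*.
The bracket is 0.618, giving P* = 0.172/0.0156 = 11.

H* ≈ 209, P* ≈ 11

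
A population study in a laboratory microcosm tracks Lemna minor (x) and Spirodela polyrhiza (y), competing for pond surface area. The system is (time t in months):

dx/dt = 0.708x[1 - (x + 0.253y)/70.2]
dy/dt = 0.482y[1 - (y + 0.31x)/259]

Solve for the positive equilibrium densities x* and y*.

Setting both brackets to zero gives the nullclines x + 0.253y = 70.2 and 0.31x + y = 259.
Substituting y = 259 - 0.31x into the first: x(1 - 0.253·0.31) = 70.2 - 0.253·259.
So x* = 4.67/0.922 = 5.07, and then y* = 259 - 0.31·5.07 = 257.

x* ≈ 5.07, y* ≈ 257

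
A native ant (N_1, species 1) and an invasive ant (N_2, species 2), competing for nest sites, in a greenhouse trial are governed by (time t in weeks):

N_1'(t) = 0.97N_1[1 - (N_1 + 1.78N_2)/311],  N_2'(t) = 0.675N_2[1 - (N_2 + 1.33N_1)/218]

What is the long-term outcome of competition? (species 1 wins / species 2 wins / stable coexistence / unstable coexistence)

Compare the nullcline intercepts: K1/α12 = 311/1.78 = 175 < K2 = 218; K2/α21 = 218/1.33 = 164 < K1 = 311.
Since both are reversed, neither can invade when rare; the interior point is a saddle.

unstable coexistence (outcome depends on initial conditions)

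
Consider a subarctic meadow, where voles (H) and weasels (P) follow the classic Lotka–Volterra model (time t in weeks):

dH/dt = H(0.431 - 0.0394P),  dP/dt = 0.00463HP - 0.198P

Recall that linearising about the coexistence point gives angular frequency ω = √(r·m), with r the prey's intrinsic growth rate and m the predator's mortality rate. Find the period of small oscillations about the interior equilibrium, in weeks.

T ≈ 21.5 weeks

Here r = 0.431 and m = 0.198, so r·m = 0.0853.
ω = √0.0853 = 0.292 per week, hence T = 2π/ω ≈ 21.5 weeks.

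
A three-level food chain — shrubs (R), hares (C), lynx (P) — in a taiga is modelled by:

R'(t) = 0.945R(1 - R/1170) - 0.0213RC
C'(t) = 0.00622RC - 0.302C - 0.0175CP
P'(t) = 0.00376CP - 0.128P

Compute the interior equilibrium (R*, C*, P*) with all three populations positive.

From dP/dt = 0: 0.00376C* = 0.128, so C* = 34.
From dR/dt = 0: 0.945(1 - R*/1170) = 0.0213·34, giving R* = 1170·(1 - 0.767) = 272.
From dC/dt = 0: 0.00622·272 - 0.302 = 0.0175P*, so P* = 1.39/0.0175 = 79.5.

R* ≈ 272, C* ≈ 34, P* ≈ 79.5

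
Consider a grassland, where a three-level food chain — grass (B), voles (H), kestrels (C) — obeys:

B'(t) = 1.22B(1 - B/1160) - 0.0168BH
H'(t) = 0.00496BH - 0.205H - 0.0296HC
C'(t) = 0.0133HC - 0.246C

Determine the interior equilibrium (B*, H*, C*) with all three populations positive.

B* ≈ 865, H* ≈ 18.5, C* ≈ 138

From dC/dt = 0: 0.0133H* = 0.246, so H* = 18.5.
From dB/dt = 0: 1.22(1 - B*/1160) = 0.0168·18.5, giving B* = 1160·(1 - 0.255) = 865.
From dH/dt = 0: 0.00496·865 - 0.205 = 0.0296C*, so C* = 4.08/0.0296 = 138.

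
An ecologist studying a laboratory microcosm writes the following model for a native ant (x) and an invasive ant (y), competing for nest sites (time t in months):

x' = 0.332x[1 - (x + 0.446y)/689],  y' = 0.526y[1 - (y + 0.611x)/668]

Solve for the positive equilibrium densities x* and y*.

x* ≈ 538, y* ≈ 340

Setting both brackets to zero gives the nullclines x + 0.446y = 689 and 0.611x + y = 668.
Substituting y = 668 - 0.611x into the first: x(1 - 0.446·0.611) = 689 - 0.446·668.
So x* = 391/0.727 = 538, and then y* = 668 - 0.611·538 = 340.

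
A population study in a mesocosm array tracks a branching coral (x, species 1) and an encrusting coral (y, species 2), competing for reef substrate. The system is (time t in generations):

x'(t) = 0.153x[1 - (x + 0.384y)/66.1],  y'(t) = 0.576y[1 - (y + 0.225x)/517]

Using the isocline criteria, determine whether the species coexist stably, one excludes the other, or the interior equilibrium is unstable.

species 2 excludes species 1

Compare the nullcline intercepts: K1/α12 = 66.1/0.384 = 172 < K2 = 517; K2/α21 = 517/0.225 = 2300 > K1 = 66.1.
Since the inequalities point opposite ways, species 2 can invade but species 1 cannot.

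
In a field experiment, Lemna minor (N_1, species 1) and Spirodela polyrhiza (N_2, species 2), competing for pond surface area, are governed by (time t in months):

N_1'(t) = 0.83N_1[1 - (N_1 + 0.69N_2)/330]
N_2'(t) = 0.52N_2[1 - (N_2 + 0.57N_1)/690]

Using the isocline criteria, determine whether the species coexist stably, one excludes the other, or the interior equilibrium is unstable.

Compare the nullcline intercepts: K1/α12 = 330/0.69 = 478 < K2 = 690; K2/α21 = 690/0.57 = 1210 > K1 = 330.
Since the inequalities point opposite ways, species 2 can invade but species 1 cannot.

species 2 excludes species 1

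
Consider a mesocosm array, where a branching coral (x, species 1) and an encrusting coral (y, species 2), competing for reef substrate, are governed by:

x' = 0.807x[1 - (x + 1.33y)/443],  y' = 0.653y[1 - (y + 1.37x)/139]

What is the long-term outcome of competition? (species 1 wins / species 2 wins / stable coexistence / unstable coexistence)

species 1 excludes species 2

Compare the nullcline intercepts: K1/α12 = 443/1.33 = 333 > K2 = 139; K2/α21 = 139/1.37 = 101 < K1 = 443.
Since the inequalities point opposite ways, species 1 can invade but species 2 cannot.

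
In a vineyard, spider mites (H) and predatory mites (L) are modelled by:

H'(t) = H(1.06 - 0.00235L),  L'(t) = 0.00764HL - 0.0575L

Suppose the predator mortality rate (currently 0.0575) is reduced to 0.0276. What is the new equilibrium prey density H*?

H* ≈ 3.61

At the interior fixed point, setting dL/dt = 0 with L > 0 fixes H* = (predator death rate)/(HL coefficient) — independent of the other coefficients.
With the change, H* = 0.0276/0.00764 = 3.61; it falls from 7.53.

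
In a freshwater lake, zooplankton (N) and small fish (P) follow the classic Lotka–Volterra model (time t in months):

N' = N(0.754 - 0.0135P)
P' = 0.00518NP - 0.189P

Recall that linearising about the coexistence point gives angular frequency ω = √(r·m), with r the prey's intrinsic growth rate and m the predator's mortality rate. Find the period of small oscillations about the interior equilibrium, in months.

Here r = 0.754 and m = 0.189, so r·m = 0.143.
ω = √0.143 = 0.377 per month, hence T = 2π/ω ≈ 16.6 months.

T ≈ 16.6 months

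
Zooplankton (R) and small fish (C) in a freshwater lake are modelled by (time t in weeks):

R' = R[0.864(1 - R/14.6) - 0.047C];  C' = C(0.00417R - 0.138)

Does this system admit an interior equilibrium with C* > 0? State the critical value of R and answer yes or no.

Threshold R = 33.1; K < 33.1, so no, the predator goes extinct.

The predator equation gives dC/dt > 0 only when R > 0.138/0.00417 = 33.1.
Without the predator, R → K = 14.6. Since 14.6 < 33.1, the predator cannot invade.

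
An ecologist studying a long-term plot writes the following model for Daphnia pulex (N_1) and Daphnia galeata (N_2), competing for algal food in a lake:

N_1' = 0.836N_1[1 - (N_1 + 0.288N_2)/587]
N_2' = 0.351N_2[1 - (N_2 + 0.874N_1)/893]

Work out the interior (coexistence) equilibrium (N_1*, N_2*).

N_1* ≈ 441, N_2* ≈ 508

Setting both brackets to zero gives the nullclines N_1 + 0.288N_2 = 587 and 0.874N_1 + N_2 = 893.
Substituting N_2 = 893 - 0.874N_1 into the first: N_1(1 - 0.288·0.874) = 587 - 0.288·893.
So N_1* = 330/0.748 = 441, and then N_2* = 893 - 0.874·441 = 508.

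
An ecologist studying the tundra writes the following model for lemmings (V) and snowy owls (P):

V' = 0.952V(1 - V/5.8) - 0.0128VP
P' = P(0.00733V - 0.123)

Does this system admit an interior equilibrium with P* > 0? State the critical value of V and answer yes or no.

Threshold V = 16.8; K < 16.8, so no, the predator goes extinct.

The predator equation gives dP/dt > 0 only when V > 0.123/0.00733 = 16.8.
Without the predator, V → K = 5.8. Since 5.8 < 16.8, the predator cannot invade.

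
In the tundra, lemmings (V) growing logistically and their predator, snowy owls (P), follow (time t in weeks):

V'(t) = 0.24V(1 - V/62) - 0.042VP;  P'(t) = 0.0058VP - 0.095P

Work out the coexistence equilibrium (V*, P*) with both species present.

From dP/dt = 0 with P > 0: 0.0058V* = 0.095, so V* = 16.4.
Substitute into dV/dt = 0: 0.24(1 - 16.4/62) = 0.042P*.
The bracket is 0.736, giving P* = 0.177/0.042 = 4.2.

V* ≈ 16.4, P* ≈ 4.2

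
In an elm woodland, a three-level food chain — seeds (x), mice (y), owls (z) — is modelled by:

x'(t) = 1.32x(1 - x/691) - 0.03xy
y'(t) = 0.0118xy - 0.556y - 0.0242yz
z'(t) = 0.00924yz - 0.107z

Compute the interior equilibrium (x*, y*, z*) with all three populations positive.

From dz/dt = 0: 0.00924y* = 0.107, so y* = 11.6.
From dx/dt = 0: 1.32(1 - x*/691) = 0.03·11.6, giving x* = 691·(1 - 0.263) = 509.
From dy/dt = 0: 0.0118·509 - 0.556 = 0.0242z*, so z* = 5.45/0.0242 = 225.

x* ≈ 509, y* ≈ 11.6, z* ≈ 225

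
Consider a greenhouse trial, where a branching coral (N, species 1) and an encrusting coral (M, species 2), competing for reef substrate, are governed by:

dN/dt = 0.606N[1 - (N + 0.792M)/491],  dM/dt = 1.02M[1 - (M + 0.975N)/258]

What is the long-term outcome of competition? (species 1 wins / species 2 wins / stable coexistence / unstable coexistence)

species 1 excludes species 2

Compare the nullcline intercepts: K1/α12 = 491/0.792 = 620 > K2 = 258; K2/α21 = 258/0.975 = 265 < K1 = 491.
Since the inequalities point opposite ways, species 1 can invade but species 2 cannot.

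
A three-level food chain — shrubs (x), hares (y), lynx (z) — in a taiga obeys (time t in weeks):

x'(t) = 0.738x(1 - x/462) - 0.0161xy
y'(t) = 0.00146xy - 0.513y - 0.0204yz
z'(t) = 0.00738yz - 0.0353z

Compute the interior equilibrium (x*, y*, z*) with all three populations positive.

x* ≈ 414, y* ≈ 4.78, z* ≈ 4.47

From dz/dt = 0: 0.00738y* = 0.0353, so y* = 4.78.
From dx/dt = 0: 0.738(1 - x*/462) = 0.0161·4.78, giving x* = 462·(1 - 0.104) = 414.
From dy/dt = 0: 0.00146·414 - 0.513 = 0.0204z*, so z* = 0.0911/0.0204 = 4.47.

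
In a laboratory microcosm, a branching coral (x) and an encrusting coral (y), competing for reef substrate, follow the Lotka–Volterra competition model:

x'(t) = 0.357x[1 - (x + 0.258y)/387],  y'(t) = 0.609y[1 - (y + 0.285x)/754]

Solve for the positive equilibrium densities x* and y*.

Setting both brackets to zero gives the nullclines x + 0.258y = 387 and 0.285x + y = 754.
Substituting y = 754 - 0.285x into the first: x(1 - 0.258·0.285) = 387 - 0.258·754.
So x* = 192/0.926 = 208, and then y* = 754 - 0.285·208 = 695.

x* ≈ 208, y* ≈ 695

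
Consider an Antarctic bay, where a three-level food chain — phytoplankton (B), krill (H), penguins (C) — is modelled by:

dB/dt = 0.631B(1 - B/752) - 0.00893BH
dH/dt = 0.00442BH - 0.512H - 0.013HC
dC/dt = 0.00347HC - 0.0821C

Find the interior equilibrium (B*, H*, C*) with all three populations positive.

From dC/dt = 0: 0.00347H* = 0.0821, so H* = 23.7.
From dB/dt = 0: 0.631(1 - B*/752) = 0.00893·23.7, giving B* = 752·(1 - 0.335) = 500.
From dH/dt = 0: 0.00442·500 - 0.512 = 0.013C*, so C* = 1.7/0.013 = 131.

B* ≈ 500, H* ≈ 23.7, C* ≈ 131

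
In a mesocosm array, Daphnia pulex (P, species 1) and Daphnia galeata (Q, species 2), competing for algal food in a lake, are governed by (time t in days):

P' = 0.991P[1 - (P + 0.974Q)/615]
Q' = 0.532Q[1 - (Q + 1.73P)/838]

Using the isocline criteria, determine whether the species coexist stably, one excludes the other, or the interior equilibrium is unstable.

Compare the nullcline intercepts: K1/α12 = 615/0.974 = 631 < K2 = 838; K2/α21 = 838/1.73 = 484 < K1 = 615.
Since both are reversed, neither can invade when rare; the interior point is a saddle.

unstable coexistence (outcome depends on initial conditions)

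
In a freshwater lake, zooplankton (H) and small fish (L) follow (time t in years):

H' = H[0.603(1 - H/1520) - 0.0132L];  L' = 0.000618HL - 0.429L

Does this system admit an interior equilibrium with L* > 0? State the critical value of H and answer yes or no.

The predator equation gives dL/dt > 0 only when H > 0.429/0.000618 = 694.
Without the predator, H → K = 1520. Since 1520 > 694, the predator can invade and persist.

Threshold H = 694; K > 694, so yes, the predator persists.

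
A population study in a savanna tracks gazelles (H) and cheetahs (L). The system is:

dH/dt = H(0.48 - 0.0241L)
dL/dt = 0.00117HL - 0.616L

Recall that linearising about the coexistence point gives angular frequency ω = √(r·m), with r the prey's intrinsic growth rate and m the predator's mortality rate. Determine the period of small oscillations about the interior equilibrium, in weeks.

Here r = 0.48 and m = 0.616, so r·m = 0.296.
ω = √0.296 = 0.544 per week, hence T = 2π/ω ≈ 11.6 weeks.

T ≈ 11.6 weeks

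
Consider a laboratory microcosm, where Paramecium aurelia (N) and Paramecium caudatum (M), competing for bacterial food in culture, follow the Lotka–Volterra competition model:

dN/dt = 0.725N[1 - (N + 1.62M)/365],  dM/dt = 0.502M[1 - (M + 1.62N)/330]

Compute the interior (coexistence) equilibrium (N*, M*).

Setting both brackets to zero gives the nullclines N + 1.62M = 365 and 1.62N + M = 330.
Substituting M = 330 - 1.62N into the first: N(1 - 1.62·1.62) = 365 - 1.62·330.
So N* = -170/-1.62 = 104, and then M* = 330 - 1.62·104 = 161.

N* ≈ 104, M* ≈ 161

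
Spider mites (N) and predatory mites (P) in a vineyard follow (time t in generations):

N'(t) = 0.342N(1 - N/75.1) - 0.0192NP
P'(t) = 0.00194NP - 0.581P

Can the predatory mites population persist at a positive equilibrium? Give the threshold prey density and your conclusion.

Threshold N = 299; K < 299, so no, the predator goes extinct.

The predator equation gives dP/dt > 0 only when N > 0.581/0.00194 = 299.
Without the predator, N → K = 75.1. Since 75.1 < 299, the predator cannot invade.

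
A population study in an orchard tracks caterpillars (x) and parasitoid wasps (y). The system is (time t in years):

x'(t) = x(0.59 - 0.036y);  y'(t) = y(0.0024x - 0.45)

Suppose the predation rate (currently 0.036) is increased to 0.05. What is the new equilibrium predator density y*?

y* ≈ 11.8

At the interior fixed point, setting dx/dt = 0 with x > 0 fixes y* = (prey growth rate)/(xy coefficient) — independent of the other coefficients.
With the change, y* = 0.59/0.05 = 11.8; it falls from 16.4.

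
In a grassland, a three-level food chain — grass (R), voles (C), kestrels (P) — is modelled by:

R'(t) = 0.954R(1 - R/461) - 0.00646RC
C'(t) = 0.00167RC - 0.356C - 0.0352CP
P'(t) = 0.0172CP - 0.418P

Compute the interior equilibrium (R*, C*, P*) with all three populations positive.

From dP/dt = 0: 0.0172C* = 0.418, so C* = 24.3.
From dR/dt = 0: 0.954(1 - R*/461) = 0.00646·24.3, giving R* = 461·(1 - 0.165) = 385.
From dC/dt = 0: 0.00167·385 - 0.356 = 0.0352P*, so P* = 0.287/0.0352 = 8.16.

R* ≈ 385, C* ≈ 24.3, P* ≈ 8.16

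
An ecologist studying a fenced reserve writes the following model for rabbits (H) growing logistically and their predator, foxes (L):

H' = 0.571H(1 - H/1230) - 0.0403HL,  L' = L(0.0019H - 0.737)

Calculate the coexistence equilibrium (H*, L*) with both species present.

H* ≈ 388, L* ≈ 9.7

From dL/dt = 0 with L > 0: 0.0019H* = 0.737, so H* = 388.
Substitute into dH/dt = 0: 0.571(1 - 388/1230) = 0.0403L*.
The bracket is 0.685, giving L* = 0.391/0.0403 = 9.7.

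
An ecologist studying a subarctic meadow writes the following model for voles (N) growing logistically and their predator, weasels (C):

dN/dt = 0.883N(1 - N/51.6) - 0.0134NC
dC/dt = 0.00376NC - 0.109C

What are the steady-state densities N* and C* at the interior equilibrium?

From dC/dt = 0 with C > 0: 0.00376N* = 0.109, so N* = 29.
Substitute into dN/dt = 0: 0.883(1 - 29/51.6) = 0.0134C*.
The bracket is 0.438, giving C* = 0.387/0.0134 = 28.9.

N* ≈ 29, C* ≈ 28.9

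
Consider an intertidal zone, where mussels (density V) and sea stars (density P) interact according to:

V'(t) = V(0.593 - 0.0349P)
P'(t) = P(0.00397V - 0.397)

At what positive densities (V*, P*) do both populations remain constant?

Set dP/dt = 0 with P > 0: 0.00397V - 0.397 = 0, so V* = 0.397/0.00397 = 100.
Set dV/dt = 0 with V > 0: 0.593 - 0.0349P = 0, so P* = 0.593/0.0349 = 17.

V* ≈ 100, P* ≈ 17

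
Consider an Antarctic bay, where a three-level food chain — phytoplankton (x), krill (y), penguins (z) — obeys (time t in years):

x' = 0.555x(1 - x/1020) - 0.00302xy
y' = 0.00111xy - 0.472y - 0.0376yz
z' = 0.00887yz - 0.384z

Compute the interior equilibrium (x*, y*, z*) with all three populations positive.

From dz/dt = 0: 0.00887y* = 0.384, so y* = 43.3.
From dx/dt = 0: 0.555(1 - x*/1020) = 0.00302·43.3, giving x* = 1020·(1 - 0.236) = 780.
From dy/dt = 0: 0.00111·780 - 0.472 = 0.0376z*, so z* = 0.393/0.0376 = 10.5.

x* ≈ 780, y* ≈ 43.3, z* ≈ 10.5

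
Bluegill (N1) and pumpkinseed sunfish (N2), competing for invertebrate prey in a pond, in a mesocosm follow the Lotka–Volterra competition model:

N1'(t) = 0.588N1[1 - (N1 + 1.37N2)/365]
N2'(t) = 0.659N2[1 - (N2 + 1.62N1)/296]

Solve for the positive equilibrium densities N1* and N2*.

Setting both brackets to zero gives the nullclines N1 + 1.37N2 = 365 and 1.62N1 + N2 = 296.
Substituting N2 = 296 - 1.62N1 into the first: N1(1 - 1.37·1.62) = 365 - 1.37·296.
So N1* = -40.5/-1.22 = 33.2, and then N2* = 296 - 1.62·33.2 = 242.

N1* ≈ 33.2, N2* ≈ 242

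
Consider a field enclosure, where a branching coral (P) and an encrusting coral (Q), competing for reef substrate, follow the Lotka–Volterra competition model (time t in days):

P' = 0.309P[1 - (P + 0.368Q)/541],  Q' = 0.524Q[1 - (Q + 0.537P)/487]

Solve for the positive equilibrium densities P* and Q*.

P* ≈ 451, Q* ≈ 245

Setting both brackets to zero gives the nullclines P + 0.368Q = 541 and 0.537P + Q = 487.
Substituting Q = 487 - 0.537P into the first: P(1 - 0.368·0.537) = 541 - 0.368·487.
So P* = 362/0.802 = 451, and then Q* = 487 - 0.537·451 = 245.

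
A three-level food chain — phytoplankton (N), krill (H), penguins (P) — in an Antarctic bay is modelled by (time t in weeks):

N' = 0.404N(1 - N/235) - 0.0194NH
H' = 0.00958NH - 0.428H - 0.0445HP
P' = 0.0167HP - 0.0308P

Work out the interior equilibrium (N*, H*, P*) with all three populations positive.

N* ≈ 214, H* ≈ 1.84, P* ≈ 36.5

From dP/dt = 0: 0.0167H* = 0.0308, so H* = 1.84.
From dN/dt = 0: 0.404(1 - N*/235) = 0.0194·1.84, giving N* = 235·(1 - 0.0886) = 214.
From dH/dt = 0: 0.00958·214 - 0.428 = 0.0445P*, so P* = 1.62/0.0445 = 36.5.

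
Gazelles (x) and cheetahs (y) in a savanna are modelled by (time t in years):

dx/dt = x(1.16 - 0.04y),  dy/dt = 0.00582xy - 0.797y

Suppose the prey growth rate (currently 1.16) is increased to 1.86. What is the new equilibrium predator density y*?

At the interior fixed point, setting dx/dt = 0 with x > 0 fixes y* = (prey growth rate)/(xy coefficient) — independent of the other coefficients.
With the change, y* = 1.86/0.04 = 46.5; it rises from 29.

y* ≈ 46.5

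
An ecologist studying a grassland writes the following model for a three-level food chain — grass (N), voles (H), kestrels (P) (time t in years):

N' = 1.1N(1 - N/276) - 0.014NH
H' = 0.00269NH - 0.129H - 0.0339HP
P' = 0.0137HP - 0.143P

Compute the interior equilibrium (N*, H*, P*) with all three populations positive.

From dP/dt = 0: 0.0137H* = 0.143, so H* = 10.4.
From dN/dt = 0: 1.1(1 - N*/276) = 0.014·10.4, giving N* = 276·(1 - 0.133) = 239.
From dH/dt = 0: 0.00269·239 - 0.129 = 0.0339P*, so P* = 0.515/0.0339 = 15.2.

N* ≈ 239, H* ≈ 10.4, P* ≈ 15.2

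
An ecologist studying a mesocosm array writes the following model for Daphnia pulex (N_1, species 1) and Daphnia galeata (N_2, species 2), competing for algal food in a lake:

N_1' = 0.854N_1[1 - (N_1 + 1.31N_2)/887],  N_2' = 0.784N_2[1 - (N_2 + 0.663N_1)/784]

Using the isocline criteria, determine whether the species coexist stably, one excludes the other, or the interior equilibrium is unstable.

Compare the nullcline intercepts: K1/α12 = 887/1.31 = 677 < K2 = 784; K2/α21 = 784/0.663 = 1180 > K1 = 887.
Since the inequalities point opposite ways, species 2 can invade but species 1 cannot.

species 2 excludes species 1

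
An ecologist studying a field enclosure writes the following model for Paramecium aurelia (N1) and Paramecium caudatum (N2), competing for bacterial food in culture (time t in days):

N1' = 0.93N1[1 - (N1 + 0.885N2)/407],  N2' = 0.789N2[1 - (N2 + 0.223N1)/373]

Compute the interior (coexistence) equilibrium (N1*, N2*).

Setting both brackets to zero gives the nullclines N1 + 0.885N2 = 407 and 0.223N1 + N2 = 373.
Substituting N2 = 373 - 0.223N1 into the first: N1(1 - 0.885·0.223) = 407 - 0.885·373.
So N1* = 76.9/0.803 = 95.8, and then N2* = 373 - 0.223·95.8 = 352.

N1* ≈ 95.8, N2* ≈ 352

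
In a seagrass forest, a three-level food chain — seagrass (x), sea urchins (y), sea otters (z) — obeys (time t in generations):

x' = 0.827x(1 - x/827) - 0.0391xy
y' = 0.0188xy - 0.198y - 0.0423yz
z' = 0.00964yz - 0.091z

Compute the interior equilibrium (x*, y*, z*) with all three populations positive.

From dz/dt = 0: 0.00964y* = 0.091, so y* = 9.44.
From dx/dt = 0: 0.827(1 - x*/827) = 0.0391·9.44, giving x* = 827·(1 - 0.446) = 458.
From dy/dt = 0: 0.0188·458 - 0.198 = 0.0423z*, so z* = 8.41/0.0423 = 199.

x* ≈ 458, y* ≈ 9.44, z* ≈ 199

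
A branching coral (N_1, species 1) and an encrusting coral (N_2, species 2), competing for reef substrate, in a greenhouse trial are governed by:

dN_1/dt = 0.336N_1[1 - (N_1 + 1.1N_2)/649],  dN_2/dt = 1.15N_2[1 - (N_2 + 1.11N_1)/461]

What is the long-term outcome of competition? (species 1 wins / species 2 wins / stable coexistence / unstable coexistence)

Compare the nullcline intercepts: K1/α12 = 649/1.1 = 590 > K2 = 461; K2/α21 = 461/1.11 = 415 < K1 = 649.
Since the inequalities point opposite ways, species 1 can invade but species 2 cannot.

species 1 excludes species 2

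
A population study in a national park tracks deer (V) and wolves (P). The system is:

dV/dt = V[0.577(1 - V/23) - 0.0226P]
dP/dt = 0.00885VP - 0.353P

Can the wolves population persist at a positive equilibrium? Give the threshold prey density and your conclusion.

The predator equation gives dP/dt > 0 only when V > 0.353/0.00885 = 39.9.
Without the predator, V → K = 23. Since 23 < 39.9, the predator cannot invade.

Threshold V = 39.9; K < 39.9, so no, the predator goes extinct.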